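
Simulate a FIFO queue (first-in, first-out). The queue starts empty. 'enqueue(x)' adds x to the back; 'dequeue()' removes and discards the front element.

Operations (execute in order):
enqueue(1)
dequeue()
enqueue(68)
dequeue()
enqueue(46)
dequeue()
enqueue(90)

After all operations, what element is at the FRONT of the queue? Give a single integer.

enqueue(1): queue = [1]
dequeue(): queue = []
enqueue(68): queue = [68]
dequeue(): queue = []
enqueue(46): queue = [46]
dequeue(): queue = []
enqueue(90): queue = [90]

Answer: 90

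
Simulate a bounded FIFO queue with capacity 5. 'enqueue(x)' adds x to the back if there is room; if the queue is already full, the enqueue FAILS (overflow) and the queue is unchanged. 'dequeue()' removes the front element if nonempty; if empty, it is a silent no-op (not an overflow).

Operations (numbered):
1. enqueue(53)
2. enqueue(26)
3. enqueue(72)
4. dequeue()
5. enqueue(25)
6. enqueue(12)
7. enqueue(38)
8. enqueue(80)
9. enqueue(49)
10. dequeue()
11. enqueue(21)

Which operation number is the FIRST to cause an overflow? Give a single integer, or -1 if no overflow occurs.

1. enqueue(53): size=1
2. enqueue(26): size=2
3. enqueue(72): size=3
4. dequeue(): size=2
5. enqueue(25): size=3
6. enqueue(12): size=4
7. enqueue(38): size=5
8. enqueue(80): size=5=cap → OVERFLOW (fail)
9. enqueue(49): size=5=cap → OVERFLOW (fail)
10. dequeue(): size=4
11. enqueue(21): size=5

Answer: 8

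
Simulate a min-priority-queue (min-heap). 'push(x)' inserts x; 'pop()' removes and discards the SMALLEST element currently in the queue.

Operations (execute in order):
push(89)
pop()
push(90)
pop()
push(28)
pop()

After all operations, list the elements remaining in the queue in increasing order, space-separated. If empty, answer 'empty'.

Answer: empty

Derivation:
push(89): heap contents = [89]
pop() → 89: heap contents = []
push(90): heap contents = [90]
pop() → 90: heap contents = []
push(28): heap contents = [28]
pop() → 28: heap contents = []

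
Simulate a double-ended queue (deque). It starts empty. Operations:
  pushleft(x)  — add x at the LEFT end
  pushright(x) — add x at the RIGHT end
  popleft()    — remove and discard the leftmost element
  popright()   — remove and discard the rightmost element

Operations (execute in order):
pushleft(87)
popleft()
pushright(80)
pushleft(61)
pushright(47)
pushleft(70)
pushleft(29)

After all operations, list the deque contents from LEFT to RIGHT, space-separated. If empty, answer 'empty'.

pushleft(87): [87]
popleft(): []
pushright(80): [80]
pushleft(61): [61, 80]
pushright(47): [61, 80, 47]
pushleft(70): [70, 61, 80, 47]
pushleft(29): [29, 70, 61, 80, 47]

Answer: 29 70 61 80 47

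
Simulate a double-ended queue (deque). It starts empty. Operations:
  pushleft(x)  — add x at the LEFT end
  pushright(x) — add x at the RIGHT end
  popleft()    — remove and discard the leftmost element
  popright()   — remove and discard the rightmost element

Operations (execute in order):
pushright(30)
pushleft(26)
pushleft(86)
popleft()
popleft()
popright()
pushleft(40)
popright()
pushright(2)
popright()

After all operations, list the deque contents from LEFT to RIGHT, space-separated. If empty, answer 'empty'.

Answer: empty

Derivation:
pushright(30): [30]
pushleft(26): [26, 30]
pushleft(86): [86, 26, 30]
popleft(): [26, 30]
popleft(): [30]
popright(): []
pushleft(40): [40]
popright(): []
pushright(2): [2]
popright(): []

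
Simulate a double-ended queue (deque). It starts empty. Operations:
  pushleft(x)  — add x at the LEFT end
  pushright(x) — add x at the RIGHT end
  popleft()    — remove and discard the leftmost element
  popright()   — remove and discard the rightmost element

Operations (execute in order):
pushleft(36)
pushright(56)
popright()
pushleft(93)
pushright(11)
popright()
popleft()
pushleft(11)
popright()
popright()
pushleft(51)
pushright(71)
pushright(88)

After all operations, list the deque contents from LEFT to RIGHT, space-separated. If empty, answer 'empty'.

pushleft(36): [36]
pushright(56): [36, 56]
popright(): [36]
pushleft(93): [93, 36]
pushright(11): [93, 36, 11]
popright(): [93, 36]
popleft(): [36]
pushleft(11): [11, 36]
popright(): [11]
popright(): []
pushleft(51): [51]
pushright(71): [51, 71]
pushright(88): [51, 71, 88]

Answer: 51 71 88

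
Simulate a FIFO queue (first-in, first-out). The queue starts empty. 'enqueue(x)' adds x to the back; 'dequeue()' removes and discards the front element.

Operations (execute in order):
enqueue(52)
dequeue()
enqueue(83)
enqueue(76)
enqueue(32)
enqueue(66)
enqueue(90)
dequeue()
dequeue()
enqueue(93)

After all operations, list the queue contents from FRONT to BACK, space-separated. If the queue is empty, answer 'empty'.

Answer: 32 66 90 93

Derivation:
enqueue(52): [52]
dequeue(): []
enqueue(83): [83]
enqueue(76): [83, 76]
enqueue(32): [83, 76, 32]
enqueue(66): [83, 76, 32, 66]
enqueue(90): [83, 76, 32, 66, 90]
dequeue(): [76, 32, 66, 90]
dequeue(): [32, 66, 90]
enqueue(93): [32, 66, 90, 93]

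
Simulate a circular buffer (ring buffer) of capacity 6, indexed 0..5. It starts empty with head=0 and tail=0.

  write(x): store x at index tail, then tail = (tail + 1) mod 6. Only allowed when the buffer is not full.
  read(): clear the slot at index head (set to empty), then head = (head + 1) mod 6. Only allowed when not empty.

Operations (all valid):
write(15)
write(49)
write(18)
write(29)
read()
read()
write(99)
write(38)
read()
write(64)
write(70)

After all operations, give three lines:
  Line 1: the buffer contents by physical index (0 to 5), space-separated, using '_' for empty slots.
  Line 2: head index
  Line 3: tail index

Answer: 64 70 _ 29 99 38
3
2

Derivation:
write(15): buf=[15 _ _ _ _ _], head=0, tail=1, size=1
write(49): buf=[15 49 _ _ _ _], head=0, tail=2, size=2
write(18): buf=[15 49 18 _ _ _], head=0, tail=3, size=3
write(29): buf=[15 49 18 29 _ _], head=0, tail=4, size=4
read(): buf=[_ 49 18 29 _ _], head=1, tail=4, size=3
read(): buf=[_ _ 18 29 _ _], head=2, tail=4, size=2
write(99): buf=[_ _ 18 29 99 _], head=2, tail=5, size=3
write(38): buf=[_ _ 18 29 99 38], head=2, tail=0, size=4
read(): buf=[_ _ _ 29 99 38], head=3, tail=0, size=3
write(64): buf=[64 _ _ 29 99 38], head=3, tail=1, size=4
write(70): buf=[64 70 _ 29 99 38], head=3, tail=2, size=5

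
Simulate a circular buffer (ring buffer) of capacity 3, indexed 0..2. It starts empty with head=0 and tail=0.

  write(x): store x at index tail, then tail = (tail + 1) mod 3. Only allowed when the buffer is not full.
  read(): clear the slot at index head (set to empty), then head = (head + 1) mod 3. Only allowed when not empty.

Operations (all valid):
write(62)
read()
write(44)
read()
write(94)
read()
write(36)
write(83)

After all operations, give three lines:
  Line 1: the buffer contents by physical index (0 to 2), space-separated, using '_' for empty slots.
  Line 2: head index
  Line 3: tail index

write(62): buf=[62 _ _], head=0, tail=1, size=1
read(): buf=[_ _ _], head=1, tail=1, size=0
write(44): buf=[_ 44 _], head=1, tail=2, size=1
read(): buf=[_ _ _], head=2, tail=2, size=0
write(94): buf=[_ _ 94], head=2, tail=0, size=1
read(): buf=[_ _ _], head=0, tail=0, size=0
write(36): buf=[36 _ _], head=0, tail=1, size=1
write(83): buf=[36 83 _], head=0, tail=2, size=2

Answer: 36 83 _
0
2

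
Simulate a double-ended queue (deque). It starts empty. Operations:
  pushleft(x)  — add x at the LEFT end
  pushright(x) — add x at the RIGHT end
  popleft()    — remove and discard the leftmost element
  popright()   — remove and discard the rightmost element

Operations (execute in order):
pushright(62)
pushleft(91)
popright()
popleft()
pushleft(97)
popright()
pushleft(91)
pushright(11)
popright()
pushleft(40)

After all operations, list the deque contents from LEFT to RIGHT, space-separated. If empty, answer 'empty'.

pushright(62): [62]
pushleft(91): [91, 62]
popright(): [91]
popleft(): []
pushleft(97): [97]
popright(): []
pushleft(91): [91]
pushright(11): [91, 11]
popright(): [91]
pushleft(40): [40, 91]

Answer: 40 91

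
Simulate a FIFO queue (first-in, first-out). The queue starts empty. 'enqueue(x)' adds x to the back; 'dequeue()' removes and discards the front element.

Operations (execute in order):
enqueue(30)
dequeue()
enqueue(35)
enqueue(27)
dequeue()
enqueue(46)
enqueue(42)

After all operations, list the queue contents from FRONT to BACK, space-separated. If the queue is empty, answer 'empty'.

enqueue(30): [30]
dequeue(): []
enqueue(35): [35]
enqueue(27): [35, 27]
dequeue(): [27]
enqueue(46): [27, 46]
enqueue(42): [27, 46, 42]

Answer: 27 46 42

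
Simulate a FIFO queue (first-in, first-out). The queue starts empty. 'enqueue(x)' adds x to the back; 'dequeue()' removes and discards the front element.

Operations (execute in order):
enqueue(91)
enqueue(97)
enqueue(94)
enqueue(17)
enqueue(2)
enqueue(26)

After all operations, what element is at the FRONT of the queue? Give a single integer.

Answer: 91

Derivation:
enqueue(91): queue = [91]
enqueue(97): queue = [91, 97]
enqueue(94): queue = [91, 97, 94]
enqueue(17): queue = [91, 97, 94, 17]
enqueue(2): queue = [91, 97, 94, 17, 2]
enqueue(26): queue = [91, 97, 94, 17, 2, 26]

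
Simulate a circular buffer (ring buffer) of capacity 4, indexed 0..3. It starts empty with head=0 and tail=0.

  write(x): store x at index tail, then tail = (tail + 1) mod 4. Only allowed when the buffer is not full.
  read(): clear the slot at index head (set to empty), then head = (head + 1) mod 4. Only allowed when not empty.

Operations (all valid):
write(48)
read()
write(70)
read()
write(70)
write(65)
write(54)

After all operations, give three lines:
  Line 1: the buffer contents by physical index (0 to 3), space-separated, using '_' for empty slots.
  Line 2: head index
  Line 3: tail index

Answer: 54 _ 70 65
2
1

Derivation:
write(48): buf=[48 _ _ _], head=0, tail=1, size=1
read(): buf=[_ _ _ _], head=1, tail=1, size=0
write(70): buf=[_ 70 _ _], head=1, tail=2, size=1
read(): buf=[_ _ _ _], head=2, tail=2, size=0
write(70): buf=[_ _ 70 _], head=2, tail=3, size=1
write(65): buf=[_ _ 70 65], head=2, tail=0, size=2
write(54): buf=[54 _ 70 65], head=2, tail=1, size=3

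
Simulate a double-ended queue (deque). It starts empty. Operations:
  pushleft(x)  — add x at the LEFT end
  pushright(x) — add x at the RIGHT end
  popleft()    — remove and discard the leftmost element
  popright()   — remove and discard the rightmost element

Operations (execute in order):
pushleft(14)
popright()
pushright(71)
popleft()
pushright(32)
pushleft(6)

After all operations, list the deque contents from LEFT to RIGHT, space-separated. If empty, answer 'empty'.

Answer: 6 32

Derivation:
pushleft(14): [14]
popright(): []
pushright(71): [71]
popleft(): []
pushright(32): [32]
pushleft(6): [6, 32]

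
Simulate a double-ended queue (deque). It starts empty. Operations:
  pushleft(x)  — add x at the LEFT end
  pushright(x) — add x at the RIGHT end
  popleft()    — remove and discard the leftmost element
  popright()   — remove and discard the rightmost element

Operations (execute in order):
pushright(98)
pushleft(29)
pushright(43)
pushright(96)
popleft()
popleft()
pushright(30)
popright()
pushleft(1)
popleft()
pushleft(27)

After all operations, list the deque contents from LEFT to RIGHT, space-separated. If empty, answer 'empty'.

Answer: 27 43 96

Derivation:
pushright(98): [98]
pushleft(29): [29, 98]
pushright(43): [29, 98, 43]
pushright(96): [29, 98, 43, 96]
popleft(): [98, 43, 96]
popleft(): [43, 96]
pushright(30): [43, 96, 30]
popright(): [43, 96]
pushleft(1): [1, 43, 96]
popleft(): [43, 96]
pushleft(27): [27, 43, 96]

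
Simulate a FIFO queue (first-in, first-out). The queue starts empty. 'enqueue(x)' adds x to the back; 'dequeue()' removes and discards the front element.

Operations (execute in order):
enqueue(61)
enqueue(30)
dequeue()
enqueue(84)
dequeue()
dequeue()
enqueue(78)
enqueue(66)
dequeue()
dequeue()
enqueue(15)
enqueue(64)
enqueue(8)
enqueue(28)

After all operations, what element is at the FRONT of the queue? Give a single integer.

enqueue(61): queue = [61]
enqueue(30): queue = [61, 30]
dequeue(): queue = [30]
enqueue(84): queue = [30, 84]
dequeue(): queue = [84]
dequeue(): queue = []
enqueue(78): queue = [78]
enqueue(66): queue = [78, 66]
dequeue(): queue = [66]
dequeue(): queue = []
enqueue(15): queue = [15]
enqueue(64): queue = [15, 64]
enqueue(8): queue = [15, 64, 8]
enqueue(28): queue = [15, 64, 8, 28]

Answer: 15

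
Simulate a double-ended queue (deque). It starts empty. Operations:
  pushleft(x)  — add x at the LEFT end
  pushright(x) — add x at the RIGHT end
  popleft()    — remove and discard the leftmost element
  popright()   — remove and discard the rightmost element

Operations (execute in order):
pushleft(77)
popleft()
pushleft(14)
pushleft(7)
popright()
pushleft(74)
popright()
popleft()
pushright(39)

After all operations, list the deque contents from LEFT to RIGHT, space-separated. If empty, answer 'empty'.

pushleft(77): [77]
popleft(): []
pushleft(14): [14]
pushleft(7): [7, 14]
popright(): [7]
pushleft(74): [74, 7]
popright(): [74]
popleft(): []
pushright(39): [39]

Answer: 39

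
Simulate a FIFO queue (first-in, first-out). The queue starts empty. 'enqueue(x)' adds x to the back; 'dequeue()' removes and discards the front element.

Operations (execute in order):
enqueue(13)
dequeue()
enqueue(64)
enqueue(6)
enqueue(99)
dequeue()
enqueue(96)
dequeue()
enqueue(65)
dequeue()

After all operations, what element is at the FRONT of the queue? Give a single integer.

Answer: 96

Derivation:
enqueue(13): queue = [13]
dequeue(): queue = []
enqueue(64): queue = [64]
enqueue(6): queue = [64, 6]
enqueue(99): queue = [64, 6, 99]
dequeue(): queue = [6, 99]
enqueue(96): queue = [6, 99, 96]
dequeue(): queue = [99, 96]
enqueue(65): queue = [99, 96, 65]
dequeue(): queue = [96, 65]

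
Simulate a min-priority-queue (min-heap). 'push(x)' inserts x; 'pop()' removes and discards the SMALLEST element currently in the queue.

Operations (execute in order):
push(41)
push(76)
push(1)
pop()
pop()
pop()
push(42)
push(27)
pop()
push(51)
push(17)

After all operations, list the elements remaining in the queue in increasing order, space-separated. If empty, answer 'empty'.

Answer: 17 42 51

Derivation:
push(41): heap contents = [41]
push(76): heap contents = [41, 76]
push(1): heap contents = [1, 41, 76]
pop() → 1: heap contents = [41, 76]
pop() → 41: heap contents = [76]
pop() → 76: heap contents = []
push(42): heap contents = [42]
push(27): heap contents = [27, 42]
pop() → 27: heap contents = [42]
push(51): heap contents = [42, 51]
push(17): heap contents = [17, 42, 51]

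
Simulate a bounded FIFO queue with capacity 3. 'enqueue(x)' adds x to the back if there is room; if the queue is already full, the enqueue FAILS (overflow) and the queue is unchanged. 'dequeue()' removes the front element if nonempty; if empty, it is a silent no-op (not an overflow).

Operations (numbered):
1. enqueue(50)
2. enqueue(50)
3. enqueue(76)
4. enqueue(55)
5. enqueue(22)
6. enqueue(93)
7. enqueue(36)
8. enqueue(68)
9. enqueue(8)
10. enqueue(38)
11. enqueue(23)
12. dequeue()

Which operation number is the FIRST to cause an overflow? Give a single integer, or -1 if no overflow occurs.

1. enqueue(50): size=1
2. enqueue(50): size=2
3. enqueue(76): size=3
4. enqueue(55): size=3=cap → OVERFLOW (fail)
5. enqueue(22): size=3=cap → OVERFLOW (fail)
6. enqueue(93): size=3=cap → OVERFLOW (fail)
7. enqueue(36): size=3=cap → OVERFLOW (fail)
8. enqueue(68): size=3=cap → OVERFLOW (fail)
9. enqueue(8): size=3=cap → OVERFLOW (fail)
10. enqueue(38): size=3=cap → OVERFLOW (fail)
11. enqueue(23): size=3=cap → OVERFLOW (fail)
12. dequeue(): size=2

Answer: 4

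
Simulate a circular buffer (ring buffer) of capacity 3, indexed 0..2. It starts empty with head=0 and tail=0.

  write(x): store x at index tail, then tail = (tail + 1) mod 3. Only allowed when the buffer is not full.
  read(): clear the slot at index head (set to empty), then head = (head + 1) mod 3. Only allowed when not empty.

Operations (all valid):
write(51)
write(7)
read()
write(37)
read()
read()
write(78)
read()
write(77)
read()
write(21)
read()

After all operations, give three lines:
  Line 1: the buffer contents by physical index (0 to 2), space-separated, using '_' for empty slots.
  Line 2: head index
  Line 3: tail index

write(51): buf=[51 _ _], head=0, tail=1, size=1
write(7): buf=[51 7 _], head=0, tail=2, size=2
read(): buf=[_ 7 _], head=1, tail=2, size=1
write(37): buf=[_ 7 37], head=1, tail=0, size=2
read(): buf=[_ _ 37], head=2, tail=0, size=1
read(): buf=[_ _ _], head=0, tail=0, size=0
write(78): buf=[78 _ _], head=0, tail=1, size=1
read(): buf=[_ _ _], head=1, tail=1, size=0
write(77): buf=[_ 77 _], head=1, tail=2, size=1
read(): buf=[_ _ _], head=2, tail=2, size=0
write(21): buf=[_ _ 21], head=2, tail=0, size=1
read(): buf=[_ _ _], head=0, tail=0, size=0

Answer: _ _ _
0
0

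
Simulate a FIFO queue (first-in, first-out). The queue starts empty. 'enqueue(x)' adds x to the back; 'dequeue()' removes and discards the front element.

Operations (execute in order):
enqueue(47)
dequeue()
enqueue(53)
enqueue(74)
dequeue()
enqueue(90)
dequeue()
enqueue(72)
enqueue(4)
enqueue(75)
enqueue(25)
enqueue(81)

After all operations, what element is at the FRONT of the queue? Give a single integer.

Answer: 90

Derivation:
enqueue(47): queue = [47]
dequeue(): queue = []
enqueue(53): queue = [53]
enqueue(74): queue = [53, 74]
dequeue(): queue = [74]
enqueue(90): queue = [74, 90]
dequeue(): queue = [90]
enqueue(72): queue = [90, 72]
enqueue(4): queue = [90, 72, 4]
enqueue(75): queue = [90, 72, 4, 75]
enqueue(25): queue = [90, 72, 4, 75, 25]
enqueue(81): queue = [90, 72, 4, 75, 25, 81]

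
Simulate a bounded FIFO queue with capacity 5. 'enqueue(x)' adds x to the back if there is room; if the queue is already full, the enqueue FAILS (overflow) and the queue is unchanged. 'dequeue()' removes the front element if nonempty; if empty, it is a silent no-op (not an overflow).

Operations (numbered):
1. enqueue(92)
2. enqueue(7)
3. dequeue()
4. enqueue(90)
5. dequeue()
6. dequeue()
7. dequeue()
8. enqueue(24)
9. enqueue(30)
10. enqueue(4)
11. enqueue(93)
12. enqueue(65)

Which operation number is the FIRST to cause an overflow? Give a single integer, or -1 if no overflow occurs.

1. enqueue(92): size=1
2. enqueue(7): size=2
3. dequeue(): size=1
4. enqueue(90): size=2
5. dequeue(): size=1
6. dequeue(): size=0
7. dequeue(): empty, no-op, size=0
8. enqueue(24): size=1
9. enqueue(30): size=2
10. enqueue(4): size=3
11. enqueue(93): size=4
12. enqueue(65): size=5

Answer: -1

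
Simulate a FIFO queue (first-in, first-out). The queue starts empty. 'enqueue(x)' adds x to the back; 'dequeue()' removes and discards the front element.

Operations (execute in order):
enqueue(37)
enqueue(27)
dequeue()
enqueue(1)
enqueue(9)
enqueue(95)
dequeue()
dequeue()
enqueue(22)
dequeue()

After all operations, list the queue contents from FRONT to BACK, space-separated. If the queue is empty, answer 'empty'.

enqueue(37): [37]
enqueue(27): [37, 27]
dequeue(): [27]
enqueue(1): [27, 1]
enqueue(9): [27, 1, 9]
enqueue(95): [27, 1, 9, 95]
dequeue(): [1, 9, 95]
dequeue(): [9, 95]
enqueue(22): [9, 95, 22]
dequeue(): [95, 22]

Answer: 95 22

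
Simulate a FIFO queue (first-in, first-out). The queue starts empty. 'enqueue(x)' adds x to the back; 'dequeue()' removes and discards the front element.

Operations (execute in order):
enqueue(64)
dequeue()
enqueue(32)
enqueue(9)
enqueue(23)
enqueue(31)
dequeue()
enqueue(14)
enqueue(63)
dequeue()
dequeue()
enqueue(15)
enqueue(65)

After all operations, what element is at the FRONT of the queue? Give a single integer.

Answer: 31

Derivation:
enqueue(64): queue = [64]
dequeue(): queue = []
enqueue(32): queue = [32]
enqueue(9): queue = [32, 9]
enqueue(23): queue = [32, 9, 23]
enqueue(31): queue = [32, 9, 23, 31]
dequeue(): queue = [9, 23, 31]
enqueue(14): queue = [9, 23, 31, 14]
enqueue(63): queue = [9, 23, 31, 14, 63]
dequeue(): queue = [23, 31, 14, 63]
dequeue(): queue = [31, 14, 63]
enqueue(15): queue = [31, 14, 63, 15]
enqueue(65): queue = [31, 14, 63, 15, 65]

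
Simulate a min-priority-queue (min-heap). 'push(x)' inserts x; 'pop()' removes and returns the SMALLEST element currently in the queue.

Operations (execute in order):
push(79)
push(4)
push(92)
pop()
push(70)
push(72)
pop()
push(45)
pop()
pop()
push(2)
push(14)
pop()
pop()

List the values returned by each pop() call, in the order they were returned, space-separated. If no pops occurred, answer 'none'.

push(79): heap contents = [79]
push(4): heap contents = [4, 79]
push(92): heap contents = [4, 79, 92]
pop() → 4: heap contents = [79, 92]
push(70): heap contents = [70, 79, 92]
push(72): heap contents = [70, 72, 79, 92]
pop() → 70: heap contents = [72, 79, 92]
push(45): heap contents = [45, 72, 79, 92]
pop() → 45: heap contents = [72, 79, 92]
pop() → 72: heap contents = [79, 92]
push(2): heap contents = [2, 79, 92]
push(14): heap contents = [2, 14, 79, 92]
pop() → 2: heap contents = [14, 79, 92]
pop() → 14: heap contents = [79, 92]

Answer: 4 70 45 72 2 14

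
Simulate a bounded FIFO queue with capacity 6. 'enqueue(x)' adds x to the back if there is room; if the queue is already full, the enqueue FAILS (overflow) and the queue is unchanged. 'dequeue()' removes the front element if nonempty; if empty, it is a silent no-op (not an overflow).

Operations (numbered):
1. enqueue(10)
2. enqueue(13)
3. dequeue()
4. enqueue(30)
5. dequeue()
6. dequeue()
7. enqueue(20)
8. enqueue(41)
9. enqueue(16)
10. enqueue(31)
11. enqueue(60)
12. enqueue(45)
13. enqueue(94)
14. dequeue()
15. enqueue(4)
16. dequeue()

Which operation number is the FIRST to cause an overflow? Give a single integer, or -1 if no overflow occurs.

1. enqueue(10): size=1
2. enqueue(13): size=2
3. dequeue(): size=1
4. enqueue(30): size=2
5. dequeue(): size=1
6. dequeue(): size=0
7. enqueue(20): size=1
8. enqueue(41): size=2
9. enqueue(16): size=3
10. enqueue(31): size=4
11. enqueue(60): size=5
12. enqueue(45): size=6
13. enqueue(94): size=6=cap → OVERFLOW (fail)
14. dequeue(): size=5
15. enqueue(4): size=6
16. dequeue(): size=5

Answer: 13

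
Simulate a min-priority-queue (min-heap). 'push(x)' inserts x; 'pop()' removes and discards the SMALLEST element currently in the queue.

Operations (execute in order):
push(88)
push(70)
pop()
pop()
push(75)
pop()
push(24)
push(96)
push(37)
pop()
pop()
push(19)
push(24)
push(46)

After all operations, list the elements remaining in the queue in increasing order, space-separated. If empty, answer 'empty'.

Answer: 19 24 46 96

Derivation:
push(88): heap contents = [88]
push(70): heap contents = [70, 88]
pop() → 70: heap contents = [88]
pop() → 88: heap contents = []
push(75): heap contents = [75]
pop() → 75: heap contents = []
push(24): heap contents = [24]
push(96): heap contents = [24, 96]
push(37): heap contents = [24, 37, 96]
pop() → 24: heap contents = [37, 96]
pop() → 37: heap contents = [96]
push(19): heap contents = [19, 96]
push(24): heap contents = [19, 24, 96]
push(46): heap contents = [19, 24, 46, 96]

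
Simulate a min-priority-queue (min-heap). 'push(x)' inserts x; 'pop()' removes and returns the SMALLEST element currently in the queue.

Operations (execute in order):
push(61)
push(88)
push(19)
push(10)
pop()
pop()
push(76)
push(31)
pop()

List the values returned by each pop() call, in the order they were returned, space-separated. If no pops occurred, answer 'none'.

push(61): heap contents = [61]
push(88): heap contents = [61, 88]
push(19): heap contents = [19, 61, 88]
push(10): heap contents = [10, 19, 61, 88]
pop() → 10: heap contents = [19, 61, 88]
pop() → 19: heap contents = [61, 88]
push(76): heap contents = [61, 76, 88]
push(31): heap contents = [31, 61, 76, 88]
pop() → 31: heap contents = [61, 76, 88]

Answer: 10 19 31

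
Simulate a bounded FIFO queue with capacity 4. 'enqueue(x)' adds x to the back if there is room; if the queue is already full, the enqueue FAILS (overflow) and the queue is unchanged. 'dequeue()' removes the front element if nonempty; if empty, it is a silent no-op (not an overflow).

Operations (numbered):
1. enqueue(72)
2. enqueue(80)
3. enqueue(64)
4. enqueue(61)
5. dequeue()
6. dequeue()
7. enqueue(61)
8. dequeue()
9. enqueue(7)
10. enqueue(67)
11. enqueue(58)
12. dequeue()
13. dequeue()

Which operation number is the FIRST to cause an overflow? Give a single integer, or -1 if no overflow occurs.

Answer: 11

Derivation:
1. enqueue(72): size=1
2. enqueue(80): size=2
3. enqueue(64): size=3
4. enqueue(61): size=4
5. dequeue(): size=3
6. dequeue(): size=2
7. enqueue(61): size=3
8. dequeue(): size=2
9. enqueue(7): size=3
10. enqueue(67): size=4
11. enqueue(58): size=4=cap → OVERFLOW (fail)
12. dequeue(): size=3
13. dequeue(): size=2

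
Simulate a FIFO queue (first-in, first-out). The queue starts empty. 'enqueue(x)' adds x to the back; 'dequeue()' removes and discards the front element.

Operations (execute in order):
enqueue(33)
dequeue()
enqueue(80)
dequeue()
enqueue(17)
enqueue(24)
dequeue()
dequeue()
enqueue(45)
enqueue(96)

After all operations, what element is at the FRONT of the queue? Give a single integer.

enqueue(33): queue = [33]
dequeue(): queue = []
enqueue(80): queue = [80]
dequeue(): queue = []
enqueue(17): queue = [17]
enqueue(24): queue = [17, 24]
dequeue(): queue = [24]
dequeue(): queue = []
enqueue(45): queue = [45]
enqueue(96): queue = [45, 96]

Answer: 45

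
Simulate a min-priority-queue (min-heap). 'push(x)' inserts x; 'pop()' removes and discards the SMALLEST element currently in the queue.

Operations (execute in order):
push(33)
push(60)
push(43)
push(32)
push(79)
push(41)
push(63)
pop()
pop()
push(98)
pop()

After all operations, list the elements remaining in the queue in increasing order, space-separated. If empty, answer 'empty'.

Answer: 43 60 63 79 98

Derivation:
push(33): heap contents = [33]
push(60): heap contents = [33, 60]
push(43): heap contents = [33, 43, 60]
push(32): heap contents = [32, 33, 43, 60]
push(79): heap contents = [32, 33, 43, 60, 79]
push(41): heap contents = [32, 33, 41, 43, 60, 79]
push(63): heap contents = [32, 33, 41, 43, 60, 63, 79]
pop() → 32: heap contents = [33, 41, 43, 60, 63, 79]
pop() → 33: heap contents = [41, 43, 60, 63, 79]
push(98): heap contents = [41, 43, 60, 63, 79, 98]
pop() → 41: heap contents = [43, 60, 63, 79, 98]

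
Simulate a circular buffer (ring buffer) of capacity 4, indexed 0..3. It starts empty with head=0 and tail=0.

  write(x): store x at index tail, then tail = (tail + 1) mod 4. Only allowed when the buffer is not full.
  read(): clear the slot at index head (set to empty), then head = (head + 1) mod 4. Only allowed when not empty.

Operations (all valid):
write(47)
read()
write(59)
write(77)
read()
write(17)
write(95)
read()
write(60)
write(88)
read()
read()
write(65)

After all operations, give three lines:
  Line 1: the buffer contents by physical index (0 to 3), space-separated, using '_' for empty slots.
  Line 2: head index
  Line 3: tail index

write(47): buf=[47 _ _ _], head=0, tail=1, size=1
read(): buf=[_ _ _ _], head=1, tail=1, size=0
write(59): buf=[_ 59 _ _], head=1, tail=2, size=1
write(77): buf=[_ 59 77 _], head=1, tail=3, size=2
read(): buf=[_ _ 77 _], head=2, tail=3, size=1
write(17): buf=[_ _ 77 17], head=2, tail=0, size=2
write(95): buf=[95 _ 77 17], head=2, tail=1, size=3
read(): buf=[95 _ _ 17], head=3, tail=1, size=2
write(60): buf=[95 60 _ 17], head=3, tail=2, size=3
write(88): buf=[95 60 88 17], head=3, tail=3, size=4
read(): buf=[95 60 88 _], head=0, tail=3, size=3
read(): buf=[_ 60 88 _], head=1, tail=3, size=2
write(65): buf=[_ 60 88 65], head=1, tail=0, size=3

Answer: _ 60 88 65
1
0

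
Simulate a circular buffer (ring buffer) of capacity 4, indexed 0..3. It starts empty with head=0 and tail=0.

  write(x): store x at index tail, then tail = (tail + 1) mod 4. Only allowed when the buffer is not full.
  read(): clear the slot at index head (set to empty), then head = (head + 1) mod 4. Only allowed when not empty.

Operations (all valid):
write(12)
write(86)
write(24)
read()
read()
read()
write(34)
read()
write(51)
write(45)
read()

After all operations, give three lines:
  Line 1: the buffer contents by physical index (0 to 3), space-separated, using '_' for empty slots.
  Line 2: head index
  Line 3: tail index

write(12): buf=[12 _ _ _], head=0, tail=1, size=1
write(86): buf=[12 86 _ _], head=0, tail=2, size=2
write(24): buf=[12 86 24 _], head=0, tail=3, size=3
read(): buf=[_ 86 24 _], head=1, tail=3, size=2
read(): buf=[_ _ 24 _], head=2, tail=3, size=1
read(): buf=[_ _ _ _], head=3, tail=3, size=0
write(34): buf=[_ _ _ 34], head=3, tail=0, size=1
read(): buf=[_ _ _ _], head=0, tail=0, size=0
write(51): buf=[51 _ _ _], head=0, tail=1, size=1
write(45): buf=[51 45 _ _], head=0, tail=2, size=2
read(): buf=[_ 45 _ _], head=1, tail=2, size=1

Answer: _ 45 _ _
1
2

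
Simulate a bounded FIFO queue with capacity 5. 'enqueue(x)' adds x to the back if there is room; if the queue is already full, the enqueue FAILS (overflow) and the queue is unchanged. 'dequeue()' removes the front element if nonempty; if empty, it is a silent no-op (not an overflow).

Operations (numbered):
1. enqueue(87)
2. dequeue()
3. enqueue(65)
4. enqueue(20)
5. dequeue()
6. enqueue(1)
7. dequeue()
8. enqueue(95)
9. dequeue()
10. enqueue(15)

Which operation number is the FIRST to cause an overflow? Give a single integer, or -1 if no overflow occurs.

Answer: -1

Derivation:
1. enqueue(87): size=1
2. dequeue(): size=0
3. enqueue(65): size=1
4. enqueue(20): size=2
5. dequeue(): size=1
6. enqueue(1): size=2
7. dequeue(): size=1
8. enqueue(95): size=2
9. dequeue(): size=1
10. enqueue(15): size=2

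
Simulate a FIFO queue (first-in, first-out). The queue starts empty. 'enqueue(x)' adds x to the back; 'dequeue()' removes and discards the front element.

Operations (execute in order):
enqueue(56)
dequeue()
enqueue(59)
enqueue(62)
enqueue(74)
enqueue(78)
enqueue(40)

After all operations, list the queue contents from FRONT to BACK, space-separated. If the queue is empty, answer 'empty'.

enqueue(56): [56]
dequeue(): []
enqueue(59): [59]
enqueue(62): [59, 62]
enqueue(74): [59, 62, 74]
enqueue(78): [59, 62, 74, 78]
enqueue(40): [59, 62, 74, 78, 40]

Answer: 59 62 74 78 40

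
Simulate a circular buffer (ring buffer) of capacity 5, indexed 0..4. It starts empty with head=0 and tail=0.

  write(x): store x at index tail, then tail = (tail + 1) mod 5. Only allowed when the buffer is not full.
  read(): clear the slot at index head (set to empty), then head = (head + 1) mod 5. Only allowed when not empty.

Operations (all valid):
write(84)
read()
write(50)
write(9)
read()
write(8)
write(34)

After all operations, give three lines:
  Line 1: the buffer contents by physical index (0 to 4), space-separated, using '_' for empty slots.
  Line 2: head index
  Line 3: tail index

Answer: _ _ 9 8 34
2
0

Derivation:
write(84): buf=[84 _ _ _ _], head=0, tail=1, size=1
read(): buf=[_ _ _ _ _], head=1, tail=1, size=0
write(50): buf=[_ 50 _ _ _], head=1, tail=2, size=1
write(9): buf=[_ 50 9 _ _], head=1, tail=3, size=2
read(): buf=[_ _ 9 _ _], head=2, tail=3, size=1
write(8): buf=[_ _ 9 8 _], head=2, tail=4, size=2
write(34): buf=[_ _ 9 8 34], head=2, tail=0, size=3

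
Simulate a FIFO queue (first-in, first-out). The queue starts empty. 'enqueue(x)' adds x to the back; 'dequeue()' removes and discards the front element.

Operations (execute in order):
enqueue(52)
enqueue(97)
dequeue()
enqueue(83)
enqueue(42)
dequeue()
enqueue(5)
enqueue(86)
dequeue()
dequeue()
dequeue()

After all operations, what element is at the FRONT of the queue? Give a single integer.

enqueue(52): queue = [52]
enqueue(97): queue = [52, 97]
dequeue(): queue = [97]
enqueue(83): queue = [97, 83]
enqueue(42): queue = [97, 83, 42]
dequeue(): queue = [83, 42]
enqueue(5): queue = [83, 42, 5]
enqueue(86): queue = [83, 42, 5, 86]
dequeue(): queue = [42, 5, 86]
dequeue(): queue = [5, 86]
dequeue(): queue = [86]

Answer: 86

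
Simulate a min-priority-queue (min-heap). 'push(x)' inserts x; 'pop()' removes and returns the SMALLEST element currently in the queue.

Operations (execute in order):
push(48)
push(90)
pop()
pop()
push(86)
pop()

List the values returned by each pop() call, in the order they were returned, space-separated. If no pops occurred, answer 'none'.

push(48): heap contents = [48]
push(90): heap contents = [48, 90]
pop() → 48: heap contents = [90]
pop() → 90: heap contents = []
push(86): heap contents = [86]
pop() → 86: heap contents = []

Answer: 48 90 86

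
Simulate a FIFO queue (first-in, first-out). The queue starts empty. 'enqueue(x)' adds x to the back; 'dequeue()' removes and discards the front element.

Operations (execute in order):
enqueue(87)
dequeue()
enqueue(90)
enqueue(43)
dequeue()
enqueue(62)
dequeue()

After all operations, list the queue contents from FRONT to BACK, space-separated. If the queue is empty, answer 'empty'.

Answer: 62

Derivation:
enqueue(87): [87]
dequeue(): []
enqueue(90): [90]
enqueue(43): [90, 43]
dequeue(): [43]
enqueue(62): [43, 62]
dequeue(): [62]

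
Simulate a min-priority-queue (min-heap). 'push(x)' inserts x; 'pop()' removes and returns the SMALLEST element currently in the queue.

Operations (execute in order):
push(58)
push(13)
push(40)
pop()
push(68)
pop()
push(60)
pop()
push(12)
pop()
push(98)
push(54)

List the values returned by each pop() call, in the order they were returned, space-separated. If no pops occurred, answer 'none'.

Answer: 13 40 58 12

Derivation:
push(58): heap contents = [58]
push(13): heap contents = [13, 58]
push(40): heap contents = [13, 40, 58]
pop() → 13: heap contents = [40, 58]
push(68): heap contents = [40, 58, 68]
pop() → 40: heap contents = [58, 68]
push(60): heap contents = [58, 60, 68]
pop() → 58: heap contents = [60, 68]
push(12): heap contents = [12, 60, 68]
pop() → 12: heap contents = [60, 68]
push(98): heap contents = [60, 68, 98]
push(54): heap contents = [54, 60, 68, 98]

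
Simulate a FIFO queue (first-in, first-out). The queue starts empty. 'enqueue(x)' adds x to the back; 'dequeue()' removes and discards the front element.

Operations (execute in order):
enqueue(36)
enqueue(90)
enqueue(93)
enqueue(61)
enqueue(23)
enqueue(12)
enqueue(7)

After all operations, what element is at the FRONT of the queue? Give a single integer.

Answer: 36

Derivation:
enqueue(36): queue = [36]
enqueue(90): queue = [36, 90]
enqueue(93): queue = [36, 90, 93]
enqueue(61): queue = [36, 90, 93, 61]
enqueue(23): queue = [36, 90, 93, 61, 23]
enqueue(12): queue = [36, 90, 93, 61, 23, 12]
enqueue(7): queue = [36, 90, 93, 61, 23, 12, 7]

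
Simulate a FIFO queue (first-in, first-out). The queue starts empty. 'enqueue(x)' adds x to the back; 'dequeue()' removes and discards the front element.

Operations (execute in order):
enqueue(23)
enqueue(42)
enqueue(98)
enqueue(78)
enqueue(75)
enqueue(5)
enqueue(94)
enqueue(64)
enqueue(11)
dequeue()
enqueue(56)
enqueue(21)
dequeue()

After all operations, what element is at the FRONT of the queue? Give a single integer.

Answer: 98

Derivation:
enqueue(23): queue = [23]
enqueue(42): queue = [23, 42]
enqueue(98): queue = [23, 42, 98]
enqueue(78): queue = [23, 42, 98, 78]
enqueue(75): queue = [23, 42, 98, 78, 75]
enqueue(5): queue = [23, 42, 98, 78, 75, 5]
enqueue(94): queue = [23, 42, 98, 78, 75, 5, 94]
enqueue(64): queue = [23, 42, 98, 78, 75, 5, 94, 64]
enqueue(11): queue = [23, 42, 98, 78, 75, 5, 94, 64, 11]
dequeue(): queue = [42, 98, 78, 75, 5, 94, 64, 11]
enqueue(56): queue = [42, 98, 78, 75, 5, 94, 64, 11, 56]
enqueue(21): queue = [42, 98, 78, 75, 5, 94, 64, 11, 56, 21]
dequeue(): queue = [98, 78, 75, 5, 94, 64, 11, 56, 21]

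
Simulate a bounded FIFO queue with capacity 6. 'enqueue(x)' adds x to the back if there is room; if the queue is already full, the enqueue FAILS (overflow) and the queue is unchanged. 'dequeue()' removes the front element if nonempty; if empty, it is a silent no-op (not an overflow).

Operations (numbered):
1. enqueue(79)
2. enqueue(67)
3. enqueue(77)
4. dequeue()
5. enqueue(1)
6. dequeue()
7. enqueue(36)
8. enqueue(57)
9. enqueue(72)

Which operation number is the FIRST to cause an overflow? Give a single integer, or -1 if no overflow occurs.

1. enqueue(79): size=1
2. enqueue(67): size=2
3. enqueue(77): size=3
4. dequeue(): size=2
5. enqueue(1): size=3
6. dequeue(): size=2
7. enqueue(36): size=3
8. enqueue(57): size=4
9. enqueue(72): size=5

Answer: -1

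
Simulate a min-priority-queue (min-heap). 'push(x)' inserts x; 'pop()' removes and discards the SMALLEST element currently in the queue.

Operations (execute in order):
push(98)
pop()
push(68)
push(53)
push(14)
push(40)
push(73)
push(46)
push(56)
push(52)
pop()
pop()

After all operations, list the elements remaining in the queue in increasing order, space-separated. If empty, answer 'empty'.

Answer: 46 52 53 56 68 73

Derivation:
push(98): heap contents = [98]
pop() → 98: heap contents = []
push(68): heap contents = [68]
push(53): heap contents = [53, 68]
push(14): heap contents = [14, 53, 68]
push(40): heap contents = [14, 40, 53, 68]
push(73): heap contents = [14, 40, 53, 68, 73]
push(46): heap contents = [14, 40, 46, 53, 68, 73]
push(56): heap contents = [14, 40, 46, 53, 56, 68, 73]
push(52): heap contents = [14, 40, 46, 52, 53, 56, 68, 73]
pop() → 14: heap contents = [40, 46, 52, 53, 56, 68, 73]
pop() → 40: heap contents = [46, 52, 53, 56, 68, 73]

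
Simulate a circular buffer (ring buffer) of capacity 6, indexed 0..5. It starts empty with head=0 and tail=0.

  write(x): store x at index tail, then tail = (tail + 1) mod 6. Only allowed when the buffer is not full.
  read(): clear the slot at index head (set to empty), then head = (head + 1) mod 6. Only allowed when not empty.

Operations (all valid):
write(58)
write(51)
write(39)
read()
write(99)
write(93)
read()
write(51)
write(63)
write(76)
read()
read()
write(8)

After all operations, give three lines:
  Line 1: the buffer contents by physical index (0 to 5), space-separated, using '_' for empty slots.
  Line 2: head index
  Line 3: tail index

write(58): buf=[58 _ _ _ _ _], head=0, tail=1, size=1
write(51): buf=[58 51 _ _ _ _], head=0, tail=2, size=2
write(39): buf=[58 51 39 _ _ _], head=0, tail=3, size=3
read(): buf=[_ 51 39 _ _ _], head=1, tail=3, size=2
write(99): buf=[_ 51 39 99 _ _], head=1, tail=4, size=3
write(93): buf=[_ 51 39 99 93 _], head=1, tail=5, size=4
read(): buf=[_ _ 39 99 93 _], head=2, tail=5, size=3
write(51): buf=[_ _ 39 99 93 51], head=2, tail=0, size=4
write(63): buf=[63 _ 39 99 93 51], head=2, tail=1, size=5
write(76): buf=[63 76 39 99 93 51], head=2, tail=2, size=6
read(): buf=[63 76 _ 99 93 51], head=3, tail=2, size=5
read(): buf=[63 76 _ _ 93 51], head=4, tail=2, size=4
write(8): buf=[63 76 8 _ 93 51], head=4, tail=3, size=5

Answer: 63 76 8 _ 93 51
4
3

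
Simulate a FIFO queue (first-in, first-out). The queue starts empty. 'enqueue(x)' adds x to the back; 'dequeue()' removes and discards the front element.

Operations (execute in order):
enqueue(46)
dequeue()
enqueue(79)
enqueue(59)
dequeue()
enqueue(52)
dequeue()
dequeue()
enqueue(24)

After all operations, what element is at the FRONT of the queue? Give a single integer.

Answer: 24

Derivation:
enqueue(46): queue = [46]
dequeue(): queue = []
enqueue(79): queue = [79]
enqueue(59): queue = [79, 59]
dequeue(): queue = [59]
enqueue(52): queue = [59, 52]
dequeue(): queue = [52]
dequeue(): queue = []
enqueue(24): queue = [24]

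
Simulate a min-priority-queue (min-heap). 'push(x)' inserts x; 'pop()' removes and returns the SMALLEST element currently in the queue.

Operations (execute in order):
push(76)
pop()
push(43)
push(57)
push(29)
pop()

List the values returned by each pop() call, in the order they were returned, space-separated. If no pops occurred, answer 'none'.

push(76): heap contents = [76]
pop() → 76: heap contents = []
push(43): heap contents = [43]
push(57): heap contents = [43, 57]
push(29): heap contents = [29, 43, 57]
pop() → 29: heap contents = [43, 57]

Answer: 76 29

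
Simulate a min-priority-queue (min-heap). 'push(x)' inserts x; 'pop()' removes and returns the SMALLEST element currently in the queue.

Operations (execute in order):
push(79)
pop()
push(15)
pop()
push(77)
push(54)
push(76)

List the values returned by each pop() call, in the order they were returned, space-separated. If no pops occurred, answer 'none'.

Answer: 79 15

Derivation:
push(79): heap contents = [79]
pop() → 79: heap contents = []
push(15): heap contents = [15]
pop() → 15: heap contents = []
push(77): heap contents = [77]
push(54): heap contents = [54, 77]
push(76): heap contents = [54, 76, 77]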